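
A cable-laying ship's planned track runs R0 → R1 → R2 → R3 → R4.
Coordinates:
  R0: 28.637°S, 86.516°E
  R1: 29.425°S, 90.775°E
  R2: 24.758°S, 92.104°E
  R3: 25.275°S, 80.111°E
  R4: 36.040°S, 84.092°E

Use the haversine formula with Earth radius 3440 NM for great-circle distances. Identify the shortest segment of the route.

Leg distances:
R0→R1: 228.5 NM
R1→R2: 289.1 NM
R2→R3: 653.0 NM
R3→R4: 678.0 NM
The shortest leg is R0–R1 at 228.5 NM.

R0–R1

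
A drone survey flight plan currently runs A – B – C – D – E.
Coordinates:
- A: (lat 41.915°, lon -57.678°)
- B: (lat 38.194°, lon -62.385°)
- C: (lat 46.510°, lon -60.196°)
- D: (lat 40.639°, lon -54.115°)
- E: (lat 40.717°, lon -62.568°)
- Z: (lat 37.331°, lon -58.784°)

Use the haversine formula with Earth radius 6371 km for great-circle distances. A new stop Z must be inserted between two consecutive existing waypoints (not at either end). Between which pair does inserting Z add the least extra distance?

between A and B

Added distance for inserting Z between each consecutive pair:
A–B: 273.4 km
B–C: 416.1 km
C–D: 757.5 km
D–E: 331.8 km
Smallest added distance is 273.4 km, inserting between A and B.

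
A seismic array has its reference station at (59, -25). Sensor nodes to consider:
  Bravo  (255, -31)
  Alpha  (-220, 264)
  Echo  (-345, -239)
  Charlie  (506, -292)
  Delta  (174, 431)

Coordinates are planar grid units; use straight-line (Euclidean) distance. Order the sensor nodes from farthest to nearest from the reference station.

Charlie, Delta, Echo, Alpha, Bravo

Distances from the reference station:
Charlie (506, -292): 520.7
Delta (174, 431): 470.3
Echo (-345, -239): 457.2
Alpha (-220, 264): 401.7
Bravo (255, -31): 196.1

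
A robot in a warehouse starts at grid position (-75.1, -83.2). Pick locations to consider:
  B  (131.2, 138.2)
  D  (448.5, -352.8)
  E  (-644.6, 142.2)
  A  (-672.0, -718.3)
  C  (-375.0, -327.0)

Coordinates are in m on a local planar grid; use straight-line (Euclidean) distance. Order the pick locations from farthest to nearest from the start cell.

Computing each straight-line distance from (-75.1, -83.2):
A (-672.0, -718.3): 871.6 m
E (-644.6, 142.2): 612.5 m
D (448.5, -352.8): 588.9 m
C (-375.0, -327.0): 386.5 m
B (131.2, 138.2): 302.6 m

A, E, D, C, B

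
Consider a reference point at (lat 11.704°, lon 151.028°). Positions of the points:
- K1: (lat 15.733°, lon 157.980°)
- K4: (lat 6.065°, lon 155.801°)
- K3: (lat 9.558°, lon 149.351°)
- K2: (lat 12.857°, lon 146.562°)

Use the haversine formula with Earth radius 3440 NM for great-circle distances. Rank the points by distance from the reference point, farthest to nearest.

Distances from the reference point:
K1 (lat 15.733°, lon 157.980°): 472.1 NM
K4 (lat 6.065°, lon 155.801°): 441.3 NM
K2 (lat 12.857°, lon 146.562°): 271.0 NM
K3 (lat 9.558°, lon 149.351°): 162.5 NM

K1, K4, K2, K3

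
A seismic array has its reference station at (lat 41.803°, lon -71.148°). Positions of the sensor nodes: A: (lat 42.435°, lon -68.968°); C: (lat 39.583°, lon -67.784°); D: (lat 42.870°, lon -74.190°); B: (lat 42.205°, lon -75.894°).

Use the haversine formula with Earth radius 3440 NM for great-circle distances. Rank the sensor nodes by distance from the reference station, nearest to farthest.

A, D, C, B

Distance from the reference station at (lat 41.803°, lon -71.148°) to each:
A (lat 42.435°, lon -68.968°): 104.2 NM
D (lat 42.870°, lon -74.190°): 149.4 NM
C (lat 39.583°, lon -67.784°): 203.0 NM
B (lat 42.205°, lon -75.894°): 213.1 NM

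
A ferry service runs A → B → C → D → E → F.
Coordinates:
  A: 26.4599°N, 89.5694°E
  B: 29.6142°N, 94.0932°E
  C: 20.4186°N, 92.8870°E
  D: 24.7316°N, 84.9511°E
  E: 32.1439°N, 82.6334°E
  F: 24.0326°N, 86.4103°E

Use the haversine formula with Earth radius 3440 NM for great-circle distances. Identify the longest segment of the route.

B–C

Leg distances:
A→B: 305.5 NM
B→C: 556.0 NM
C→D: 510.3 NM
D→E: 461.5 NM
E→F: 526.4 NM
The longest leg is B–C at 556.0 NM.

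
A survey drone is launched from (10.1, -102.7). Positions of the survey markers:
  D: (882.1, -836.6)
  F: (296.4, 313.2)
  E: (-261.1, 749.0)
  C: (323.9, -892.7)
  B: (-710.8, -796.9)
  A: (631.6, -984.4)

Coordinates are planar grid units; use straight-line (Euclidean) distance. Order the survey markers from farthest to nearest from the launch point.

D, A, B, E, C, F

Computing each straight-line distance from (10.1, -102.7):
D (882.1, -836.6): 1139.7
A (631.6, -984.4): 1078.7
B (-710.8, -796.9): 1000.8
E (-261.1, 749.0): 893.8
C (323.9, -892.7): 850.0
F (296.4, 313.2): 504.9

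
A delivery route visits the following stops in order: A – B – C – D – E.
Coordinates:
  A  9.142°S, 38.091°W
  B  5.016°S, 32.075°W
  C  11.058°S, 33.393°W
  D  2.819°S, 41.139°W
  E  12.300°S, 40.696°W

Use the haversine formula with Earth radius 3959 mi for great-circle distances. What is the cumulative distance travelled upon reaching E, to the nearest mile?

Leg distances:
A→B: 501.4 mi  (cumulative 501.4 mi)
B→C: 427.1 mi  (cumulative 928.5 mi)
C→D: 778.4 mi  (cumulative 1706.9 mi)
D→E: 655.8 mi  (cumulative 2362.7 mi)
Cumulative distance at E ≈ 2363 mi.

2363 mi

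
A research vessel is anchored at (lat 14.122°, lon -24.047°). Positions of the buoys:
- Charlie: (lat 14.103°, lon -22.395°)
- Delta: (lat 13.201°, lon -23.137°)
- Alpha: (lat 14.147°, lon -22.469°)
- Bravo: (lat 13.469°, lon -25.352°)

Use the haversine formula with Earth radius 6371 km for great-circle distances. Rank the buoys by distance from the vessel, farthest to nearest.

Charlie, Alpha, Bravo, Delta

Computing each great-circle distance from (lat 14.122°, lon -24.047°):
Charlie (lat 14.103°, lon -22.395°): 178.2 km
Alpha (lat 14.147°, lon -22.469°): 170.2 km
Bravo (lat 13.469°, lon -25.352°): 158.5 km
Delta (lat 13.201°, lon -23.137°): 142.0 km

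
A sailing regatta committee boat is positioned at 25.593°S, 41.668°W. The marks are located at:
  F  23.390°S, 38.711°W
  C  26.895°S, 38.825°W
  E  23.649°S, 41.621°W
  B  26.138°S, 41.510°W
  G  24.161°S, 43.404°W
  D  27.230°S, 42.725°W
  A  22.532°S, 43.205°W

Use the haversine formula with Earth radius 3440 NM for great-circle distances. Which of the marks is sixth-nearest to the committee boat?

Distance to each, sorted:
B: 33.8 NM
D: 113.5 NM
E: 116.7 NM
G: 127.8 NM
C: 171.9 NM
A: 202.2 NM
F: 208.8 NM
The sixth-nearest is A at 202.2 NM.

A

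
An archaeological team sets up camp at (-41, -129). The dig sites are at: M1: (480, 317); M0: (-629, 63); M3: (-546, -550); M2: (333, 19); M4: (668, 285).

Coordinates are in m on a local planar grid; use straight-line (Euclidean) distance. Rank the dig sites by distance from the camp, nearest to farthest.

Distance from the camp at (-41, -129) to each:
M2 (333, 19): 402.2 m
M0 (-629, 63): 618.6 m
M3 (-546, -550): 657.5 m
M1 (480, 317): 685.8 m
M4 (668, 285): 821.0 m

M2, M0, M3, M1, M4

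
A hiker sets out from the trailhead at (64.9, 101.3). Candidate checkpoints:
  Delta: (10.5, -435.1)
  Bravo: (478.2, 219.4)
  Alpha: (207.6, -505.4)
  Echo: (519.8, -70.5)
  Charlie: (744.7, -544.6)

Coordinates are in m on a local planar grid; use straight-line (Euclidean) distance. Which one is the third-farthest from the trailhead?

Delta

Distances from the trailhead ((64.9, 101.3)):
Charlie: 937.7 m
Alpha: 623.3 m
Delta: 539.2 m
Echo: 486.3 m
Bravo: 429.8 m
The third-farthest is Delta at 539.2 m.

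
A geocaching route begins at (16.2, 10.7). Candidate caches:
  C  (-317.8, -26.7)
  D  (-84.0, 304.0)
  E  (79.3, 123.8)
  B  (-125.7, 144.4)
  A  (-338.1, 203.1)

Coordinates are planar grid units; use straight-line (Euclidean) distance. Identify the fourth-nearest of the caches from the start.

Distance to each, sorted:
E: 129.5
B: 195.0
D: 309.9
C: 336.1
A: 403.2
The fourth-nearest is C at 336.1.

C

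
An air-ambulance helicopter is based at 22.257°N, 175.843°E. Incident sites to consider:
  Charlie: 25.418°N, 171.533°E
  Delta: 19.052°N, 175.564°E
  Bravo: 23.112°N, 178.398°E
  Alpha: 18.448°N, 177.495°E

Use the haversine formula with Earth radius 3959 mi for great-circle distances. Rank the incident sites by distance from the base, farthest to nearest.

Distance from the base at 22.257°N, 175.843°E to each:
Charlie 25.418°N, 171.533°E: 349.1 mi
Alpha 18.448°N, 177.495°E: 284.1 mi
Delta 19.052°N, 175.564°E: 222.2 mi
Bravo 23.112°N, 178.398°E: 173.3 mi

Charlie, Alpha, Delta, Bravo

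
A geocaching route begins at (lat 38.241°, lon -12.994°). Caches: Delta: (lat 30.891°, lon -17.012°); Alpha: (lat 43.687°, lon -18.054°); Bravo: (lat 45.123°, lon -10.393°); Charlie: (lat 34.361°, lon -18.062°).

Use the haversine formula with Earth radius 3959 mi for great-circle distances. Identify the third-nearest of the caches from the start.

Bravo

Distance to each, sorted:
Charlie: 389.1 mi
Alpha: 459.5 mi
Bravo: 494.0 mi
Delta: 556.8 mi
The third-nearest is Bravo at 494.0 mi.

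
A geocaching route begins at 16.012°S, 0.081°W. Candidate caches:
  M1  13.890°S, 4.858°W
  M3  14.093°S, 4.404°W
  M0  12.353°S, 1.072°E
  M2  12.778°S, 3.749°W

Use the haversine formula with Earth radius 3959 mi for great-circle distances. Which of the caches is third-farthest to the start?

Distance to each, sorted:
M1: 351.0 mi
M2: 331.9 mi
M3: 317.5 mi
M0: 264.4 mi
The third-farthest is M3 at 317.5 mi.

M3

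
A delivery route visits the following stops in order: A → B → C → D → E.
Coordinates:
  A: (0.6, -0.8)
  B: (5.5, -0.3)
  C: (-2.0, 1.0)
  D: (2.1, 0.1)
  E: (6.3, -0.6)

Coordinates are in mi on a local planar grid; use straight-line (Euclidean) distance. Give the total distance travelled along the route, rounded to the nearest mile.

21 mi

Leg distances:
A→B: 4.9 mi  (cumulative 4.9 mi)
B→C: 7.6 mi  (cumulative 12.5 mi)
C→D: 4.2 mi  (cumulative 16.7 mi)
D→E: 4.3 mi  (cumulative 21.0 mi)
Total route length ≈ 21 mi.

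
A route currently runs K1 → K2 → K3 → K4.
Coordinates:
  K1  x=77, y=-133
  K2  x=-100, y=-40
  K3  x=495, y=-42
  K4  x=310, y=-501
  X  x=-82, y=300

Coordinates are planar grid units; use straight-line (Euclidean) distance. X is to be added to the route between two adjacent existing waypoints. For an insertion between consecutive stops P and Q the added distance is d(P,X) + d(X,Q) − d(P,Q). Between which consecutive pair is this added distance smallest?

between K2 and K3

Added distance for inserting X between each consecutive pair:
K1–K2: 601.8
K2–K3: 416.2
K3–K4: 1067.6
Smallest added distance is 416.2, inserting between K2 and K3.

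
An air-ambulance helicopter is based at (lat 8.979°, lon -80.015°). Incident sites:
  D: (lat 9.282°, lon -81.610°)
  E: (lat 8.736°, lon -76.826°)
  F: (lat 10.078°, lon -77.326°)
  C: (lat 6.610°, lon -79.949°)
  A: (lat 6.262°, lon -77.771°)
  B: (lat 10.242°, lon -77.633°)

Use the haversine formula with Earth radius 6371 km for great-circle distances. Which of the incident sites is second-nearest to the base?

C

Distances from the base ((lat 8.979°, lon -80.015°)):
D: 178.3 km
C: 263.5 km
B: 296.5 km
F: 319.2 km
E: 351.4 km
A: 390.4 km
The second-nearest is C at 263.5 km.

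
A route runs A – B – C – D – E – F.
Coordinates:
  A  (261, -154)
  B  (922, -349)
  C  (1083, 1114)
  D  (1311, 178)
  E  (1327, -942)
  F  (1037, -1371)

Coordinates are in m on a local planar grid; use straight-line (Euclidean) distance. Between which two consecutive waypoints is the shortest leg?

E–F

Leg distances:
A→B: 689.2 m
B→C: 1471.8 m
C→D: 963.4 m
D→E: 1120.1 m
E→F: 517.8 m
The shortest leg is E–F at 517.8 m.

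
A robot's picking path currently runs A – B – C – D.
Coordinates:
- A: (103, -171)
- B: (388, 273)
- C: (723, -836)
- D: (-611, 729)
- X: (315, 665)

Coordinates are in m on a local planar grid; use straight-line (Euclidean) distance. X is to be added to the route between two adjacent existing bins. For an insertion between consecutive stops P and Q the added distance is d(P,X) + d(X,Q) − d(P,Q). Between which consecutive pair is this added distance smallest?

Added distance for inserting X between each consecutive pair:
A–B: 733.6 m
B–C: 795.7 m
C–D: 427.3 m
Smallest added distance is 427.3 m, inserting between C and D.

between C and D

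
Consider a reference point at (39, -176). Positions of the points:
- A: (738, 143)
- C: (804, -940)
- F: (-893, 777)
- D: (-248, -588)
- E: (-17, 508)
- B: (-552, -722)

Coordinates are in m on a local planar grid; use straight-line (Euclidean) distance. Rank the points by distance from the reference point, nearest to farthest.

Distance from the reference point at (39, -176) to each:
D (-248, -588): 502.1 m
E (-17, 508): 686.3 m
A (738, 143): 768.4 m
B (-552, -722): 804.6 m
C (804, -940): 1081.2 m
F (-893, 777): 1333.0 m

D, E, A, B, C, F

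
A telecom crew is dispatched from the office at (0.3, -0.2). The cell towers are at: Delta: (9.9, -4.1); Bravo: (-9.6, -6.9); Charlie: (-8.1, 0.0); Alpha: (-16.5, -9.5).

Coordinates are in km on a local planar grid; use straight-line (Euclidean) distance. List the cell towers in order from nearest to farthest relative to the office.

Distances from the office:
Charlie (-8.1, 0.0): 8.4 km
Delta (9.9, -4.1): 10.4 km
Bravo (-9.6, -6.9): 12.0 km
Alpha (-16.5, -9.5): 19.2 km

Charlie, Delta, Bravo, Alpha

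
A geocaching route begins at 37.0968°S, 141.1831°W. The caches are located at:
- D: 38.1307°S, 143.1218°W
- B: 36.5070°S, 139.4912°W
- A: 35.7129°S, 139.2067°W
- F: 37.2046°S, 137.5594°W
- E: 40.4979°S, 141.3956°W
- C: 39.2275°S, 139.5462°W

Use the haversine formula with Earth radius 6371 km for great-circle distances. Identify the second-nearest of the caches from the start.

D

Distance to each, sorted:
B: 164.3 km
D: 205.9 km
A: 234.4 km
C: 276.8 km
F: 321.4 km
E: 378.6 km
The second-nearest is D at 205.9 km.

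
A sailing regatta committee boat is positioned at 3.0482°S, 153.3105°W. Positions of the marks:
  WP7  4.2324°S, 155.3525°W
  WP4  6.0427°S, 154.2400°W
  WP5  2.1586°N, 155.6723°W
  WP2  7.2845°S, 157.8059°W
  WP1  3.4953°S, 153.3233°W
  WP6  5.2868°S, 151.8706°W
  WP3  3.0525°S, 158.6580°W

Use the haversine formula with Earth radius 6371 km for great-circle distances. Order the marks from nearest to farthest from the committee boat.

Distance from the committee boat at 3.0482°S, 153.3105°W to each:
WP1 3.4953°S, 153.3233°W: 49.7 km
WP7 4.2324°S, 155.3525°W: 262.1 km
WP6 5.2868°S, 151.8706°W: 295.7 km
WP4 6.0427°S, 154.2400°W: 348.5 km
WP3 3.0525°S, 158.6580°W: 593.8 km
WP5 2.1586°N, 155.6723°W: 635.7 km
WP2 7.2845°S, 157.8059°W: 685.3 km

WP1, WP7, WP6, WP4, WP3, WP5, WP2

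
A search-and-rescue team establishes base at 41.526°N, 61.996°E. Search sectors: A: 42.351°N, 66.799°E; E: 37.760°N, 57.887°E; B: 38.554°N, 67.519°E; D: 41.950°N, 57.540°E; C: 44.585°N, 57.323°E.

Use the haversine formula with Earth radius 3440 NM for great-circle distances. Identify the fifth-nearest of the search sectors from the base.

Distances from the base (41.526°N, 61.996°E):
D: 201.2 NM
A: 220.1 NM
C: 275.2 NM
E: 295.2 NM
B: 310.2 NM
The fifth-nearest is B at 310.2 NM.

B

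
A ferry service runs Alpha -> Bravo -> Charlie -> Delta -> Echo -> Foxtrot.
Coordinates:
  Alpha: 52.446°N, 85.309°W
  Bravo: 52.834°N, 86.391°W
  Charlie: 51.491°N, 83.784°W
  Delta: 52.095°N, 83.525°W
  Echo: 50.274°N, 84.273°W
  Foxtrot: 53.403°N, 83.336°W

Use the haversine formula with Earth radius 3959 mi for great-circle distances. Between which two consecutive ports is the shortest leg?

Charlie–Delta

Leg distances:
Alpha→Bravo: 52.7 mi
Bravo→Charlie: 144.3 mi
Charlie→Delta: 43.2 mi
Delta→Echo: 129.9 mi
Echo→Foxtrot: 219.9 mi
The shortest leg is Charlie–Delta at 43.2 mi.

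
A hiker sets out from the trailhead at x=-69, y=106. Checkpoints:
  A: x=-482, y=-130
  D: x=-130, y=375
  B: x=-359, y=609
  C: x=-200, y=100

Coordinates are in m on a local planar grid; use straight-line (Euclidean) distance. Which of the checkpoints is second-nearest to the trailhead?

Distance to each, sorted:
C: 131.1 m
D: 275.8 m
A: 475.7 m
B: 580.6 m
The second-nearest is D at 275.8 m.

D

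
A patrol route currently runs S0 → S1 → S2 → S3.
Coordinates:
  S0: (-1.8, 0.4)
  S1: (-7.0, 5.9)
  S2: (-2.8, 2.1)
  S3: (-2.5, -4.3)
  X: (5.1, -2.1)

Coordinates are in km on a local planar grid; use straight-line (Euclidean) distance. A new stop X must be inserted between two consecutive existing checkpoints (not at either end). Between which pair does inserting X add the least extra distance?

between S2 and S3

Added distance for inserting X between each consecutive pair:
S0–S1: 14.3 km
S1–S2: 17.8 km
S2–S3: 10.5 km
Smallest added distance is 10.5 km, inserting between S2 and S3.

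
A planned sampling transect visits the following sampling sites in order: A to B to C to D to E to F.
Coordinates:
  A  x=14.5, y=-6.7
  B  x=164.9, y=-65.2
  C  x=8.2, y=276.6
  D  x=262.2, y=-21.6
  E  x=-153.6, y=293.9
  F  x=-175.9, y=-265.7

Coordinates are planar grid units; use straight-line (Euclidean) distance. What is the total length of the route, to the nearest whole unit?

2011

Leg distances:
A→B: 161.4  (cumulative 161.4)
B→C: 376.0  (cumulative 537.4)
C→D: 391.7  (cumulative 929.1)
D→E: 521.9  (cumulative 1451.0)
E→F: 560.0  (cumulative 2011.1)
Total route length ≈ 2011.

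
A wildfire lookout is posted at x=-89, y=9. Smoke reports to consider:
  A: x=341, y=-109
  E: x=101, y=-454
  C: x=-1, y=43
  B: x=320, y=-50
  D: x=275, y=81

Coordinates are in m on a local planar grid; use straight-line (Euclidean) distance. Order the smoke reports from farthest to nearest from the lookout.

Computing each straight-line distance from x=-89, y=9:
E x=101, y=-454: 500.5 m
A x=341, y=-109: 445.9 m
B x=320, y=-50: 413.2 m
D x=275, y=81: 371.1 m
C x=-1, y=43: 94.3 m

E, A, B, D, C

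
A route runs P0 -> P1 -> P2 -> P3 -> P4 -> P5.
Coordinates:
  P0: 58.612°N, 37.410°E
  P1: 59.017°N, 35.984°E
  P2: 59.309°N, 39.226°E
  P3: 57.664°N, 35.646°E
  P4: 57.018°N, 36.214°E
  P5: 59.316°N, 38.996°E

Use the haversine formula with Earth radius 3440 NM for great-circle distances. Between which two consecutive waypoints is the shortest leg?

Leg distances:
P0→P1: 50.6 NM
P1→P2: 101.3 NM
P2→P3: 149.6 NM
P3→P4: 42.9 NM
P4→P5: 163.7 NM
The shortest leg is P3–P4 at 42.9 NM.

P3–P4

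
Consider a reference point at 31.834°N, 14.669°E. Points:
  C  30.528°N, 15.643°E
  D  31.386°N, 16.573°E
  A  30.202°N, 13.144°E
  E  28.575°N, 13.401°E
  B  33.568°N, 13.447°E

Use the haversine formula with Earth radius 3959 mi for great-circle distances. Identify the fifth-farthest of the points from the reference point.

Distance to each, sorted:
E: 237.6 mi
A: 144.5 mi
B: 139.3 mi
D: 116.2 mi
C: 107.0 mi
The fifth-farthest is C at 107.0 mi.

C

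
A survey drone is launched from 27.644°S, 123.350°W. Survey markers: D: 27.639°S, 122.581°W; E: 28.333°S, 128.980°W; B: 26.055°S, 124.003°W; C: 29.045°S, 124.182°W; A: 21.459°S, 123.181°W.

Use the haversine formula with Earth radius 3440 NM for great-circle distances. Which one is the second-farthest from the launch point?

E

Distance to each, sorted:
A: 371.5 NM
E: 301.3 NM
B: 101.6 NM
C: 94.9 NM
D: 40.9 NM
The second-farthest is E at 301.3 NM.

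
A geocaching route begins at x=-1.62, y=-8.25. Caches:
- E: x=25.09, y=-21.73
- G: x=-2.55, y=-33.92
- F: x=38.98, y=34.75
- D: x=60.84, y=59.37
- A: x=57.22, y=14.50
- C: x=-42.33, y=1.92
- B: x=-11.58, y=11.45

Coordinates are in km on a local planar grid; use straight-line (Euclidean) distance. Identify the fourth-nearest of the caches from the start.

Distance to each, sorted:
B: 22.1 km
G: 25.7 km
E: 29.9 km
C: 42.0 km
F: 59.1 km
A: 63.1 km
D: 92.1 km
The fourth-nearest is C at 42.0 km.

C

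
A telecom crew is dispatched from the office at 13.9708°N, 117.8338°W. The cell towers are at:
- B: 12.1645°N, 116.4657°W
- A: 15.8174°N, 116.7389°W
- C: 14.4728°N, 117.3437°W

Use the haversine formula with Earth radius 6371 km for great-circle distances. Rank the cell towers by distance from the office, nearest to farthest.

C, A, B

Distances from the office:
C 14.4728°N, 117.3437°W: 76.9 km
A 15.8174°N, 116.7389°W: 236.6 km
B 12.1645°N, 116.4657°W: 249.6 km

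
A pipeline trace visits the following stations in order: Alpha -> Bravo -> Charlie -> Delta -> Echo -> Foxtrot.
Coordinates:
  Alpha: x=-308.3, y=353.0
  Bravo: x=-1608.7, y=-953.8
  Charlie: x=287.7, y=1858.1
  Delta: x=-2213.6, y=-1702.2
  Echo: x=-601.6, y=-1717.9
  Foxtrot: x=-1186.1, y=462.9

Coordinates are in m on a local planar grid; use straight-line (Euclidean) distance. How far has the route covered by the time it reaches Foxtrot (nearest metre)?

13456 m

Leg distances:
Alpha→Bravo: 1843.6 m  (cumulative 1843.6 m)
Bravo→Charlie: 3391.6 m  (cumulative 5235.2 m)
Charlie→Delta: 4351.1 m  (cumulative 9586.3 m)
Delta→Echo: 1612.1 m  (cumulative 11198.4 m)
Echo→Foxtrot: 2257.8 m  (cumulative 13456.2 m)
Cumulative distance at Foxtrot ≈ 13456 m.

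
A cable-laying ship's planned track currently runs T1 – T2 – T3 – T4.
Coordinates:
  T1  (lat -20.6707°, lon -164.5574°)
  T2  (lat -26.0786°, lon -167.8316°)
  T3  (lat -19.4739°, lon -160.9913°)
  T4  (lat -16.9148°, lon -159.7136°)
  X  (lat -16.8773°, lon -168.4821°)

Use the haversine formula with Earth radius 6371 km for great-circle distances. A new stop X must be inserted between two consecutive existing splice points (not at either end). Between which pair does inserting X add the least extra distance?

Added distance for inserting X between each consecutive pair:
T1–T2: 927.9 km
T2–T3: 852.6 km
T3–T4: 1460.2 km
Smallest added distance is 852.6 km, inserting between T2 and T3.

between T2 and T3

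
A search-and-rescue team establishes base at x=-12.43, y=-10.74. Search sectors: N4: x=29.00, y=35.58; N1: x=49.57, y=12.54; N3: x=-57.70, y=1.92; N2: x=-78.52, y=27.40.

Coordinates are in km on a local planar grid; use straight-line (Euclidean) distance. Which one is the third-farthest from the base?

N4

Distances from the base (x=-12.43, y=-10.74):
N2: 76.3 km
N1: 66.2 km
N4: 62.1 km
N3: 47.0 km
The third-farthest is N4 at 62.1 km.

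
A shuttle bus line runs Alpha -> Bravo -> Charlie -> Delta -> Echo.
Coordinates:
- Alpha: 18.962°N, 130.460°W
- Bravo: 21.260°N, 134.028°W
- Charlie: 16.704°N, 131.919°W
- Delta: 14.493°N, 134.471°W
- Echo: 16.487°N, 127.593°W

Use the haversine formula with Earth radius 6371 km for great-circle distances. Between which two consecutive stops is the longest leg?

Leg distances:
Alpha→Bravo: 451.7 km
Bravo→Charlie: 553.0 km
Charlie→Delta: 367.6 km
Delta→Echo: 769.6 km
The longest leg is Delta–Echo at 769.6 km.

Delta–Echo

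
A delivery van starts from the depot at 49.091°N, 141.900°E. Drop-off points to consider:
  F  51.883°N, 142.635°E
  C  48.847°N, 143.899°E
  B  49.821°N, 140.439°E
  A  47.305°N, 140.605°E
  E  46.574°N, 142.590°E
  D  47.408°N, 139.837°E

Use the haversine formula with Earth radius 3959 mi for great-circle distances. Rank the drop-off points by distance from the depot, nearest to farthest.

Distance from the depot at 49.091°N, 141.900°E to each:
B 49.821°N, 140.439°E: 82.8 mi
C 48.847°N, 143.899°E: 92.2 mi
A 47.305°N, 140.605°E: 137.1 mi
D 47.408°N, 139.837°E: 150.1 mi
E 46.574°N, 142.590°E: 176.8 mi
F 51.883°N, 142.635°E: 195.6 mi

B, C, A, D, E, F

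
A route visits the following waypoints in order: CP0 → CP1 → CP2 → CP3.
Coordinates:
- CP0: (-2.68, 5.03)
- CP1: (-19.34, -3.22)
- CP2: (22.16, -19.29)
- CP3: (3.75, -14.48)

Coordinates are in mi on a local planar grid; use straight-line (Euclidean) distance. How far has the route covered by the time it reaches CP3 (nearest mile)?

Leg distances:
CP0→CP1: 18.6 mi  (cumulative 18.6 mi)
CP1→CP2: 44.5 mi  (cumulative 63.1 mi)
CP2→CP3: 19.0 mi  (cumulative 82.1 mi)
Cumulative distance at CP3 ≈ 82 mi.

82 mi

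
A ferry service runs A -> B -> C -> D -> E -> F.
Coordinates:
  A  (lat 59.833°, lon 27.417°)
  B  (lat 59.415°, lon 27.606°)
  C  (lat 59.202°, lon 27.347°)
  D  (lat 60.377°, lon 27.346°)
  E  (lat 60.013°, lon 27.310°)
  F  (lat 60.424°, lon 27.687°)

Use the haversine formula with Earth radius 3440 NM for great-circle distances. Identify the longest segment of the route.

Leg distances:
A→B: 25.7 NM
B→C: 15.1 NM
C→D: 70.5 NM
D→E: 21.9 NM
E→F: 27.1 NM
The longest leg is C–D at 70.5 NM.

C–D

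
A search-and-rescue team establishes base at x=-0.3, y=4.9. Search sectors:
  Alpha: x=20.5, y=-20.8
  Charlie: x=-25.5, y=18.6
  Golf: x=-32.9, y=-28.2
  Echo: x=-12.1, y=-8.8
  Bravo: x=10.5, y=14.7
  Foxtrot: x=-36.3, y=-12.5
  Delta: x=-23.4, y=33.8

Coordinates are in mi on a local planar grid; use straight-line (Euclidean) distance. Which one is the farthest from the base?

Golf

Distance to each, sorted:
Golf: 46.5 mi
Foxtrot: 40.0 mi
Delta: 37.0 mi
Alpha: 33.1 mi
Charlie: 28.7 mi
Echo: 18.1 mi
Bravo: 14.6 mi
The farthest is Golf at 46.5 mi.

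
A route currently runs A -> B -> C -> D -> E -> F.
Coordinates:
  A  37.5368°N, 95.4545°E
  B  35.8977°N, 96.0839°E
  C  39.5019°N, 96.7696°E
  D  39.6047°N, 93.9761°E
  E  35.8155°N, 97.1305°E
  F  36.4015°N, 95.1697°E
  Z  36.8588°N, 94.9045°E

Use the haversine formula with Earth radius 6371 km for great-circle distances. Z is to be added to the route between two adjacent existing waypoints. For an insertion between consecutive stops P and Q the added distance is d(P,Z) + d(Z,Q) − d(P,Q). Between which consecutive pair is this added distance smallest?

Added distance for inserting Z between each consecutive pair:
A–B: 49.3 km
B–C: 81.0 km
C–D: 412.2 km
D–E: 42.2 km
E–F: 98.9 km
Smallest added distance is 42.2 km, inserting between D and E.

between D and E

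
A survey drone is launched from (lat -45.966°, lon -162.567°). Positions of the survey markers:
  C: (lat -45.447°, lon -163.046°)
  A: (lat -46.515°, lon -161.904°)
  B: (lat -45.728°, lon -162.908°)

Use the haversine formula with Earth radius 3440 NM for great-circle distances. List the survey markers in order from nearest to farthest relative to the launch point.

Distance from the launch point at (lat -45.966°, lon -162.567°) to each:
B (lat -45.728°, lon -162.908°): 20.2 NM
C (lat -45.447°, lon -163.046°): 37.1 NM
A (lat -46.515°, lon -161.904°): 42.9 NM

B, C, A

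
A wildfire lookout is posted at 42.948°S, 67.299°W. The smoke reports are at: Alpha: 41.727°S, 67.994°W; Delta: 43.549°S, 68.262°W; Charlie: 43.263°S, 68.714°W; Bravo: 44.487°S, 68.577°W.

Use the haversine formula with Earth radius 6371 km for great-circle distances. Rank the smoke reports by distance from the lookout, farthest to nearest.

Distance from the lookout at 42.948°S, 67.299°W to each:
Bravo 44.487°S, 68.577°W: 199.6 km
Alpha 41.727°S, 67.994°W: 147.3 km
Charlie 43.263°S, 68.714°W: 120.1 km
Delta 43.549°S, 68.262°W: 102.7 km

Bravo, Alpha, Charlie, Delta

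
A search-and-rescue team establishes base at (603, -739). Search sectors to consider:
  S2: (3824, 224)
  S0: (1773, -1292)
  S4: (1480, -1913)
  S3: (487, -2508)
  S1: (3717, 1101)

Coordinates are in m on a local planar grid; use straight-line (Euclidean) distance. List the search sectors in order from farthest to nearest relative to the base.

S1, S2, S3, S4, S0

Distances from the base:
S1 (3717, 1101): 3617.0 m
S2 (3824, 224): 3361.9 m
S3 (487, -2508): 1772.8 m
S4 (1480, -1913): 1465.4 m
S0 (1773, -1292): 1294.1 m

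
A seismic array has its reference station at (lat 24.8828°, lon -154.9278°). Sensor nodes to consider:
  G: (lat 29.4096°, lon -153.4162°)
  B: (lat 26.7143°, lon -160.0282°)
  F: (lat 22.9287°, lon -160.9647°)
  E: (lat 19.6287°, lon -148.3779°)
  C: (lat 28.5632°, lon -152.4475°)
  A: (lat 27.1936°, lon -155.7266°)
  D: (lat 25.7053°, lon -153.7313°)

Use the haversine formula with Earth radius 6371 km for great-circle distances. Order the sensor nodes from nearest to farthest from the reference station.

D, A, C, G, B, F, E

Distance from the reference station at (lat 24.8828°, lon -154.9278°) to each:
D (lat 25.7053°, lon -153.7313°): 151.1 km
A (lat 27.1936°, lon -155.7266°): 269.1 km
C (lat 28.5632°, lon -152.4475°): 477.6 km
G (lat 29.4096°, lon -153.4162°): 525.1 km
B (lat 26.7143°, lon -160.0282°): 549.7 km
F (lat 22.9287°, lon -160.9647°): 650.9 km
E (lat 19.6287°, lon -148.3779°): 891.7 km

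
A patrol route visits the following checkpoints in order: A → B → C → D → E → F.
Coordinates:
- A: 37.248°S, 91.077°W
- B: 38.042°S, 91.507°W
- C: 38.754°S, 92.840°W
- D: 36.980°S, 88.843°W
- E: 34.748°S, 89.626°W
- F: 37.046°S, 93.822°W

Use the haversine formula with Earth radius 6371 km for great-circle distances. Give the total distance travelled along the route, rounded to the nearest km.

1353 km

Leg distances:
A→B: 96.1 km  (cumulative 96.1 km)
B→C: 140.6 km  (cumulative 236.6 km)
C→D: 402.5 km  (cumulative 639.1 km)
D→E: 258.0 km  (cumulative 897.1 km)
E→F: 456.2 km  (cumulative 1353.3 km)
Total route length ≈ 1353 km.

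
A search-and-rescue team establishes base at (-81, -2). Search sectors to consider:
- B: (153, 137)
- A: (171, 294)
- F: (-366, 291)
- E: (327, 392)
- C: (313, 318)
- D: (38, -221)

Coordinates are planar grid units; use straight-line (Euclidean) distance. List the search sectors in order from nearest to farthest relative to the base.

D, B, A, F, C, E

Computing each straight-line distance from (-81, -2):
D (38, -221): 249.2
B (153, 137): 272.2
A (171, 294): 388.7
F (-366, 291): 408.7
C (313, 318): 507.6
E (327, 392): 567.2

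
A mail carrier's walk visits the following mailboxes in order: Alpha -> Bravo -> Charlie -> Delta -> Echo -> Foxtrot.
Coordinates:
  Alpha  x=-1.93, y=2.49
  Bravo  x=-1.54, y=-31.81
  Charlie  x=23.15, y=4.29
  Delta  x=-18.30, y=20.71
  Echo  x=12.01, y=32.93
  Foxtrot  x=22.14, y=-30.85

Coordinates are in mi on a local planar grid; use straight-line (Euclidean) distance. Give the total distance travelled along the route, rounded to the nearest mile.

Leg distances:
Alpha→Bravo: 34.3 mi  (cumulative 34.3 mi)
Bravo→Charlie: 43.7 mi  (cumulative 78.0 mi)
Charlie→Delta: 44.6 mi  (cumulative 122.6 mi)
Delta→Echo: 32.7 mi  (cumulative 155.3 mi)
Echo→Foxtrot: 64.6 mi  (cumulative 219.9 mi)
Total route length ≈ 220 mi.

220 mi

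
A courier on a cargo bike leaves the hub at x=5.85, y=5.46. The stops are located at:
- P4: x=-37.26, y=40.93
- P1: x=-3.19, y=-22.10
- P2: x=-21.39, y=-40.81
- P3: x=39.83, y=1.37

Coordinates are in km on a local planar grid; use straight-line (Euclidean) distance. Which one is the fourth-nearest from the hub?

P4

Distance to each, sorted:
P1: 29.0 km
P3: 34.2 km
P2: 53.7 km
P4: 55.8 km
The fourth-nearest is P4 at 55.8 km.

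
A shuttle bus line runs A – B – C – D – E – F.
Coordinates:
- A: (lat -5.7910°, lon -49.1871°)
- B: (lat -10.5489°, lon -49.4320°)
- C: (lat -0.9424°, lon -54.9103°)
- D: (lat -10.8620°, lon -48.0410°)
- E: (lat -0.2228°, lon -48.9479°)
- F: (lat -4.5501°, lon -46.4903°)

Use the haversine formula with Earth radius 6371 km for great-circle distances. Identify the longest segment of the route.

C–D

Leg distances:
A→B: 529.7 km
B→C: 1227.8 km
C→D: 1338.8 km
D→E: 1187.3 km
E→F: 553.2 km
The longest leg is C–D at 1338.8 km.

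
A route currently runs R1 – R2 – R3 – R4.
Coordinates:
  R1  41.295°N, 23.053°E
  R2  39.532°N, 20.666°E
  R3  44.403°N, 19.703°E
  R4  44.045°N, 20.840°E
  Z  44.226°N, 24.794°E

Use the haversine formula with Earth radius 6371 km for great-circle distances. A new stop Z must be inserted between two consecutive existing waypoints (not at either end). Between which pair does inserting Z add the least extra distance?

Added distance for inserting Z between each consecutive pair:
R1–R2: 697.7 km
R2–R3: 481.7 km
R3–R4: 622.7 km
Smallest added distance is 481.7 km, inserting between R2 and R3.

between R2 and R3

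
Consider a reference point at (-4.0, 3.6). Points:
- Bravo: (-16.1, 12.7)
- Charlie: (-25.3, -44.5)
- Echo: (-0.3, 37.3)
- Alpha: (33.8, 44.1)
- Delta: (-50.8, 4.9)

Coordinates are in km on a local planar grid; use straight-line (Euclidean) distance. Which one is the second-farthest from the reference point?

Distances from the reference point ((-4.0, 3.6)):
Alpha: 55.4 km
Charlie: 52.6 km
Delta: 46.8 km
Echo: 33.9 km
Bravo: 15.1 km
The second-farthest is Charlie at 52.6 km.

Charlie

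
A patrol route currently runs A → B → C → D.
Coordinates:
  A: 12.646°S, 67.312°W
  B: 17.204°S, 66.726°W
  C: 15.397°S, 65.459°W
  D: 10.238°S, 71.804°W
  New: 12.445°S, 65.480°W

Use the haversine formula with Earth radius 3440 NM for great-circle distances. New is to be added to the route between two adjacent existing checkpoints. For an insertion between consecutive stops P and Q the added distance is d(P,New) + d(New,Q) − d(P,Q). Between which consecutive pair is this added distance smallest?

between C and D

Added distance for inserting New between each consecutive pair:
A–B: 127.0 NM
B–C: 341.2 NM
C–D: 88.8 NM
Smallest added distance is 88.8 NM, inserting between C and D.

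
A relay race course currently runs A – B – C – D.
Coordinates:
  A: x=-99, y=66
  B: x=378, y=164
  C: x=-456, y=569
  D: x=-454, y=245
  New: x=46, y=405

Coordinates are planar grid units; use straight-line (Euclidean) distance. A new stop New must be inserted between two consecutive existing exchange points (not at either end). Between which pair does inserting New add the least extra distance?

between B and C

Added distance for inserting New between each consecutive pair:
A–B: 292.0
B–C: 11.2
C–D: 729.1
Smallest added distance is 11.2, inserting between B and C.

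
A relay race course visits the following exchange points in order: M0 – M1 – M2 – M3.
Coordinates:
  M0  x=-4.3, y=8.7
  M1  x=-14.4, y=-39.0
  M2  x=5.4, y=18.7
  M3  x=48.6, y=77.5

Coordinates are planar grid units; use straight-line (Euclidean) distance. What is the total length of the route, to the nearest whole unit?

183

Leg distances:
M0→M1: 48.8  (cumulative 48.8)
M1→M2: 61.0  (cumulative 109.8)
M2→M3: 73.0  (cumulative 182.7)
Total route length ≈ 183.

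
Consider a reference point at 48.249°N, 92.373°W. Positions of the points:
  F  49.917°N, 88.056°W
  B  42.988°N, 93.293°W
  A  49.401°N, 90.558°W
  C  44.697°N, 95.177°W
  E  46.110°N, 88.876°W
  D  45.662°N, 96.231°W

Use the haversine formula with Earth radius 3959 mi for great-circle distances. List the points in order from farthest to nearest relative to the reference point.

Distances from the reference point:
B 42.988°N, 93.293°W: 366.2 mi
C 44.697°N, 95.177°W: 279.3 mi
D 45.662°N, 96.231°W: 255.0 mi
F 49.917°N, 88.056°W: 226.8 mi
E 46.110°N, 88.876°W: 220.9 mi
A 49.401°N, 90.558°W: 114.7 mi

B, C, D, F, E, A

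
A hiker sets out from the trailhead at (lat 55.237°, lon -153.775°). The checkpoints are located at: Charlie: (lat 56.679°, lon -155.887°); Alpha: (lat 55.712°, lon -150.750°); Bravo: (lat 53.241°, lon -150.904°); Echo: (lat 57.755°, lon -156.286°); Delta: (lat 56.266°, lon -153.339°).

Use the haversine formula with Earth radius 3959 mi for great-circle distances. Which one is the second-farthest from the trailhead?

Bravo

Distances from the trailhead ((lat 55.237°, lon -153.775°)):
Echo: 198.6 mi
Bravo: 180.1 mi
Charlie: 128.8 mi
Alpha: 122.9 mi
Delta: 73.1 mi
The second-farthest is Bravo at 180.1 mi.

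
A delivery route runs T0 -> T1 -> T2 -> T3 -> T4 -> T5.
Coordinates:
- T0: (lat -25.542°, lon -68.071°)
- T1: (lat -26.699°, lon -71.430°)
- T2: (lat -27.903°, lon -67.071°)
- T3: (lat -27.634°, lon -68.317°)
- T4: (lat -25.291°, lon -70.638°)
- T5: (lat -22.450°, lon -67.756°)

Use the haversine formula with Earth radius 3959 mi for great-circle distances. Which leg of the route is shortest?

T2–T3

Leg distances:
T0→T1: 223.2 mi
T1→T2: 280.3 mi
T2→T3: 78.4 mi
T3→T4: 216.4 mi
T4→T5: 267.7 mi
The shortest leg is T2–T3 at 78.4 mi.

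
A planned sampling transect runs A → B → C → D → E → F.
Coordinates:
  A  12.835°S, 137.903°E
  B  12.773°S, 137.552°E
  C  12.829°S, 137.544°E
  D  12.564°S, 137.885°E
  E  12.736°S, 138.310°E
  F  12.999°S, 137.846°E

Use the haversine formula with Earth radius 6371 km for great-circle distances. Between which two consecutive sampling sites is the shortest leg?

Leg distances:
A→B: 38.7 km
B→C: 6.3 km
C→D: 47.3 km
D→E: 49.9 km
E→F: 58.2 km
The shortest leg is B–C at 6.3 km.

B–C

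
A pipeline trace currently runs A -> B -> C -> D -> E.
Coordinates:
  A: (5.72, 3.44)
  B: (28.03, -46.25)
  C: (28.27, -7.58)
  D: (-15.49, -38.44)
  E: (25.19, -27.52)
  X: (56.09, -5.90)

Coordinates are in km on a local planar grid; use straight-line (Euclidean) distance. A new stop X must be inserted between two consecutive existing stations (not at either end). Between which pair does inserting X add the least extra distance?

Added distance for inserting X between each consecutive pair:
A–B: 45.9 km
B–C: 38.3 km
C–D: 53.0 km
D–E: 74.2 km
Smallest added distance is 38.3 km, inserting between B and C.

between B and C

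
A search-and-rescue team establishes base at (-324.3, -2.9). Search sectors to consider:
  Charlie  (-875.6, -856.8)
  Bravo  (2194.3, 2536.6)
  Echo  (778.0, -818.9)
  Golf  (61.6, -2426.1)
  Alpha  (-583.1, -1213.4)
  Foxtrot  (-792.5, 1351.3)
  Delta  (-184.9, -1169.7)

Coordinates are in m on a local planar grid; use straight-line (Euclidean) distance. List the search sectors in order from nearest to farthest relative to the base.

Computing each straight-line distance from (-324.3, -2.9):
Charlie (-875.6, -856.8): 1016.4 m
Delta (-184.9, -1169.7): 1175.1 m
Alpha (-583.1, -1213.4): 1237.9 m
Echo (778.0, -818.9): 1371.5 m
Foxtrot (-792.5, 1351.3): 1432.9 m
Golf (61.6, -2426.1): 2453.7 m
Bravo (2194.3, 2536.6): 3576.6 m

Charlie, Delta, Alpha, Echo, Foxtrot, Golf, Bravo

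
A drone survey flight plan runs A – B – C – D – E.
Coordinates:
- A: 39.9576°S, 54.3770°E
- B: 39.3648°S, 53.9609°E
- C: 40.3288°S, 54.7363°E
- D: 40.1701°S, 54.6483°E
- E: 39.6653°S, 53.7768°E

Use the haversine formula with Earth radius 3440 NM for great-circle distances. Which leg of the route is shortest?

C–D

Leg distances:
A→B: 40.5 NM
B→C: 68.0 NM
C→D: 10.3 NM
D→E: 50.3 NM
The shortest leg is C–D at 10.3 NM.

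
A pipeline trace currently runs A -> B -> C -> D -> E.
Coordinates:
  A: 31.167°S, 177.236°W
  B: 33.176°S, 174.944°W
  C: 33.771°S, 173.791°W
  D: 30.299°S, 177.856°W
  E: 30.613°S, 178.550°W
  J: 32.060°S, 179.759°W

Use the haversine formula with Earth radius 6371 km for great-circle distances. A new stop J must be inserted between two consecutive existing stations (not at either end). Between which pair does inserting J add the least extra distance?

between C and D

Added distance for inserting J between each consecutive pair:
A–B: 415.9 km
B–C: 930.5 km
C–D: 311.4 km
D–E: 389.2 km
Smallest added distance is 311.4 km, inserting between C and D.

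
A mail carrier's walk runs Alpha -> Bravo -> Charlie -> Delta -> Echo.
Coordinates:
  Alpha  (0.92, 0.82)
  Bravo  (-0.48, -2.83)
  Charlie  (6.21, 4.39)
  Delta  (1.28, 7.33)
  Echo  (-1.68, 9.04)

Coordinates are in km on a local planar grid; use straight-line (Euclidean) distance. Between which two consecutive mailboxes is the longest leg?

Leg distances:
Alpha→Bravo: 3.9 km
Bravo→Charlie: 9.8 km
Charlie→Delta: 5.7 km
Delta→Echo: 3.4 km
The longest leg is Bravo–Charlie at 9.8 km.

Bravo–Charlie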